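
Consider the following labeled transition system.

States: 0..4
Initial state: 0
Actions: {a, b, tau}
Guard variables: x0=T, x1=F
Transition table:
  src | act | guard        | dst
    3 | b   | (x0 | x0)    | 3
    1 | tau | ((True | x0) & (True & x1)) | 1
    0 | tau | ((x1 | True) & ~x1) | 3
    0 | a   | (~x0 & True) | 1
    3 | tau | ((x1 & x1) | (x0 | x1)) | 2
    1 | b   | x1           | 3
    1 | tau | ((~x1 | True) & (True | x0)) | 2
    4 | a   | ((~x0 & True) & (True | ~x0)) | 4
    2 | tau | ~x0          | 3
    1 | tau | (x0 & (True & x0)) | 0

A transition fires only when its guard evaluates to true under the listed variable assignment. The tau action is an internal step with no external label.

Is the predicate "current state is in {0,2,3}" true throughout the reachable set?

Inv-set: {0,2,3}
Reach set: {0,2,3}
  0: ok
  2: ok
  3: ok

Answer: INVARIANT HOLDS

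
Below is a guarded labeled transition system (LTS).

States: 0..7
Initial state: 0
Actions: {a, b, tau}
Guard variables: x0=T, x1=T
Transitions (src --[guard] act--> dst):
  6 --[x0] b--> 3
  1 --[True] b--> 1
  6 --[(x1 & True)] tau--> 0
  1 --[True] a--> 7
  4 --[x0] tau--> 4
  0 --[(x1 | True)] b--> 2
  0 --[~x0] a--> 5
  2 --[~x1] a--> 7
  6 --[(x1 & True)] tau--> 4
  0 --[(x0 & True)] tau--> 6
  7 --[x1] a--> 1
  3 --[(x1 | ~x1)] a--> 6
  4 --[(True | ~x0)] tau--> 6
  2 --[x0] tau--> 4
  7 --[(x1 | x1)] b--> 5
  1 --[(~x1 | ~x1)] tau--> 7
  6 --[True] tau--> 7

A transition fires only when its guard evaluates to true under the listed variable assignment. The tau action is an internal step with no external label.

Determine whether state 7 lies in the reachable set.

Answer: REACHABLE

Analysis:
14 transition(s) survive guard evaluation.
L0 = {0}
L1 = {2,6}  cumulative {0,2,6}
L2 = {3,4,7}  cumulative {0,2,3,4,6,7}
L3 = {1,5}  cumulative {0,1,2,3,4,5,6,7}
R = {0,1,2,3,4,5,6,7}
trace reaching 7: tau·tau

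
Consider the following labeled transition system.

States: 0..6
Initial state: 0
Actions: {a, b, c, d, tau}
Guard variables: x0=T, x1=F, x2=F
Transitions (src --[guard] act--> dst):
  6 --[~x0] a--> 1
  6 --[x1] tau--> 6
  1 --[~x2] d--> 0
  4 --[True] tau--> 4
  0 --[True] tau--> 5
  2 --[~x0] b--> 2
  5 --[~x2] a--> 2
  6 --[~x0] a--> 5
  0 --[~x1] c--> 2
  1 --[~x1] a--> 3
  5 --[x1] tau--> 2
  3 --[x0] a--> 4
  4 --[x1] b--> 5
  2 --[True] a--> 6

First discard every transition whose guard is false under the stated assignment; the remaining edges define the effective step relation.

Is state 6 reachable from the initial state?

After dropping false guards: 8 live edges.
depth 0: {0}
depth 1: {2,5}  now seen {0,2,5}
depth 2: {6}  now seen {0,2,5,6}
Reachable = {0,2,5,6}
Path to 6: c·a

Answer: REACHABLE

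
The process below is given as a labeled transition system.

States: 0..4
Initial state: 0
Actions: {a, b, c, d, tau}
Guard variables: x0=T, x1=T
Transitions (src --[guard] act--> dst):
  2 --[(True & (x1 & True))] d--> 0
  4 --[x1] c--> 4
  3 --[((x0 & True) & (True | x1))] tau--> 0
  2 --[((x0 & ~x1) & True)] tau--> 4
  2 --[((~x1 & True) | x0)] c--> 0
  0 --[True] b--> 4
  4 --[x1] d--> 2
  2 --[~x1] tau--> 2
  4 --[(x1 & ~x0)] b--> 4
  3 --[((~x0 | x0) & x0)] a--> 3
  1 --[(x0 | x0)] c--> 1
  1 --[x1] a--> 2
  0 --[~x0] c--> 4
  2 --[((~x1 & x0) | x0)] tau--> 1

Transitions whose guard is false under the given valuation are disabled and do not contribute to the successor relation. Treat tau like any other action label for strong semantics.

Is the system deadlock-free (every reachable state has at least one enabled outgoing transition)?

Answer: DEADLOCK-FREE

Analysis:
Reachable = {0,1,2,4}
  0: b→4  [1 out]
  1: a→2  c→1  [2 out]
  2: c→0  d→0  tau→1  [3 out]
  4: c→4  d→2  [2 out]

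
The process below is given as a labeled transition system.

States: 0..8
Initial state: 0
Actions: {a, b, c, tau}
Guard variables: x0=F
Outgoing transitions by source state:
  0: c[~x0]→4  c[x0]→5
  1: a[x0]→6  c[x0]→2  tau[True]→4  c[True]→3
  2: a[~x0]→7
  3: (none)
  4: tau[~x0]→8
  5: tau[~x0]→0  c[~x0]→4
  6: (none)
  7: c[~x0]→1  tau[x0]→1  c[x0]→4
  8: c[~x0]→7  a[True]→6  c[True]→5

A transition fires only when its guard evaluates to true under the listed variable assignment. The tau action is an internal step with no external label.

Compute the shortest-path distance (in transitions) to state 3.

Breadth-first toward 3:
  depth 0: {0}
  depth 1: {4}
  depth 2: {8}
  depth 3: {5,6,7}
  depth 4: {1}
  depth 5: {3}
3 enters at depth 5; path c·tau·c·c·c

Answer: 5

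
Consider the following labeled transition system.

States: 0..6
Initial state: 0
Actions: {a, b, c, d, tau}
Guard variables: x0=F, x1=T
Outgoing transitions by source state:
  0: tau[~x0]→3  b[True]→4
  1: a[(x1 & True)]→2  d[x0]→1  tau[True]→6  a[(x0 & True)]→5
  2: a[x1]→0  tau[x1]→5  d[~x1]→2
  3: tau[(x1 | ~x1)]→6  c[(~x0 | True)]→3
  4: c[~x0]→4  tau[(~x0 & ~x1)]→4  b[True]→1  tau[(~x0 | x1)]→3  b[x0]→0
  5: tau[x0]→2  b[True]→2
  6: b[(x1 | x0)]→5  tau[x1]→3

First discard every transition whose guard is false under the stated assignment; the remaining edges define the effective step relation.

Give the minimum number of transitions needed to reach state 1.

Answer: 2

Working:
BFS to 1:
  Layer 0: {0}
  Layer 1: {3,4}
  Layer 2: {1,6}
first hit 1 at d=2 via b·b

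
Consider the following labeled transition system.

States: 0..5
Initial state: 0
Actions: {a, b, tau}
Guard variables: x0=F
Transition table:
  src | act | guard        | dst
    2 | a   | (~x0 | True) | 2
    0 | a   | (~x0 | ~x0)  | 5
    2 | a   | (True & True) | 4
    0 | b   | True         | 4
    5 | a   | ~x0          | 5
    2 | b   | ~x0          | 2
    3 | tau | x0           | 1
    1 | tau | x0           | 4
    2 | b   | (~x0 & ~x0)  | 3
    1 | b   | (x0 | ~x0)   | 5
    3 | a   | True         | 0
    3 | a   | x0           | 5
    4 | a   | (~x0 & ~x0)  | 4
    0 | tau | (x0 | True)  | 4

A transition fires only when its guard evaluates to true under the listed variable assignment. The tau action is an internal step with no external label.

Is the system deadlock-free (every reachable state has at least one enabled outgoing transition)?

Answer: DEADLOCK-FREE

Working:
Reachable = {0,4,5}
  0: a→5  b→4  tau→4  [3 exit(s)]
  4: a→4  [1 exit(s)]
  5: a→5  [1 exit(s)]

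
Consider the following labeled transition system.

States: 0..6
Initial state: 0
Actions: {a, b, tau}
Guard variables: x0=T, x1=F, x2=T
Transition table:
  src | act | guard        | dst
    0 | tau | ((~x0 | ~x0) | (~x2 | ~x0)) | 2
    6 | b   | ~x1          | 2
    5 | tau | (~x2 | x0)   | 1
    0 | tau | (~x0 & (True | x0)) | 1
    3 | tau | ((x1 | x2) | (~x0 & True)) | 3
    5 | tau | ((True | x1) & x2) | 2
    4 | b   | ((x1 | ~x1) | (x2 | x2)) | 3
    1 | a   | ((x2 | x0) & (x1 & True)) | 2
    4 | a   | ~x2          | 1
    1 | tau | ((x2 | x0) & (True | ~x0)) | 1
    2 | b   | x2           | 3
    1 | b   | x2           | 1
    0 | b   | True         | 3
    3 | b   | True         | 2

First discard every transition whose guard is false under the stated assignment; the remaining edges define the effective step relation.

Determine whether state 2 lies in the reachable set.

Answer: REACHABLE

Analysis:
After dropping false guards: 10 live edges.
L0 = {0}
L1 = {3}  total {0,3}
L2 = {2}  total {0,2,3}
Reach set: {0,2,3}
Path to 2: b·b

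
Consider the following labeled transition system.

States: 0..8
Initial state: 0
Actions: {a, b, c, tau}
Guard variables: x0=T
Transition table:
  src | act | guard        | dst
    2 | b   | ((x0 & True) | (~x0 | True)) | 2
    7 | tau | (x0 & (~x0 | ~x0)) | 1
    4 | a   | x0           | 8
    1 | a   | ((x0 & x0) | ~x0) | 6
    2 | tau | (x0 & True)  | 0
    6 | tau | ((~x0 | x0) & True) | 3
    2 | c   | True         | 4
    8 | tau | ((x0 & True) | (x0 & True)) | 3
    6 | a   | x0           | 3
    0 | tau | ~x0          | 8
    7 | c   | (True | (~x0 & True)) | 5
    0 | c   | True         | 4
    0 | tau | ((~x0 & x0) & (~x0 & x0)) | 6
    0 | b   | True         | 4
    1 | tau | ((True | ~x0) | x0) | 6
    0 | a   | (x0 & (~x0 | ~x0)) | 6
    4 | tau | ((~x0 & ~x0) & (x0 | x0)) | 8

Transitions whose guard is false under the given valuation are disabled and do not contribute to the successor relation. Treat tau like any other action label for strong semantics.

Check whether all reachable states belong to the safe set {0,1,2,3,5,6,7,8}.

Answer: INVARIANT VIOLATED at state 4

Analysis:
Allowed set {0,1,2,3,5,6,7,8}
Reachable = {0,3,4,8}
  0: safe
  3: safe
  4: outside
  8: safe
counterexample path to 4: c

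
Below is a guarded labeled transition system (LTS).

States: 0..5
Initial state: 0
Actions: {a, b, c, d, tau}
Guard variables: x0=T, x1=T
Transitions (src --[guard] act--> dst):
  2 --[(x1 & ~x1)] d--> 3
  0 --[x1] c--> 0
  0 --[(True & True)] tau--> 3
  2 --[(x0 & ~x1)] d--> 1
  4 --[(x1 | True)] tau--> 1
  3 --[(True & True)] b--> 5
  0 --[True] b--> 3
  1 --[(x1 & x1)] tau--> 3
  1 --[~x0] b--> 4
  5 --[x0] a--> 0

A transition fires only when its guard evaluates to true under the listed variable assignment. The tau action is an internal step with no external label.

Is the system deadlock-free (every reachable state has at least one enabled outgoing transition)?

Answer: DEADLOCK-FREE

Trace:
R = {0,3,5}
  0: b→3  c→0  tau→3  [3 exit(s)]
  3: b→5  [1 exit(s)]
  5: a→0  [1 exit(s)]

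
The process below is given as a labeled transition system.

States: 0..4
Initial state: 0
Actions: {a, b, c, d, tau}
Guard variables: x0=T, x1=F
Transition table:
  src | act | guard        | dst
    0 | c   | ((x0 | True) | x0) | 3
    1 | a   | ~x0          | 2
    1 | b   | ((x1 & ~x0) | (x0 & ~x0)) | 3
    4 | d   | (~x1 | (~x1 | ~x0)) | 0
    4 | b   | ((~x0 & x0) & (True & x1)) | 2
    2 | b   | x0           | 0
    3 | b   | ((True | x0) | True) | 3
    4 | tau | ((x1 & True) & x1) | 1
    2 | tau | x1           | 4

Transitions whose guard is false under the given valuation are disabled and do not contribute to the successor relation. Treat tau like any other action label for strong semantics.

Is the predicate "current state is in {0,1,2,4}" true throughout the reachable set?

Answer: INVARIANT VIOLATED at state 3

Working:
Allowed set {0,1,2,4}
Reach set: {0,3}
  0: ✓
  3: outside
witness against invariant: c → 3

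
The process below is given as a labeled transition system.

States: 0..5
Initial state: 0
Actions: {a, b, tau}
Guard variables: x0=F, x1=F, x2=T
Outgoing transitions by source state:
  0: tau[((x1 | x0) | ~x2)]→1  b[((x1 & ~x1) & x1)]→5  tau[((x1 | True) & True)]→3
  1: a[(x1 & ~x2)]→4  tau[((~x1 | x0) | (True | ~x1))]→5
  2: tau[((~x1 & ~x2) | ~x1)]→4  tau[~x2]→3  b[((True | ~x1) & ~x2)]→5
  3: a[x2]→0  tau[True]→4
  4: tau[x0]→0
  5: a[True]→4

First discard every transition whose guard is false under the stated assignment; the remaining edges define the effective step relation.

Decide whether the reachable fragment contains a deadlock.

Reachable = {0,3,4}
  0: tau→3  [deg 1]
  3: a→0  tau→4  [deg 2]
  4: ∅  [STUCK]
Path to 4: tau·tau

Answer: DEADLOCK at state 4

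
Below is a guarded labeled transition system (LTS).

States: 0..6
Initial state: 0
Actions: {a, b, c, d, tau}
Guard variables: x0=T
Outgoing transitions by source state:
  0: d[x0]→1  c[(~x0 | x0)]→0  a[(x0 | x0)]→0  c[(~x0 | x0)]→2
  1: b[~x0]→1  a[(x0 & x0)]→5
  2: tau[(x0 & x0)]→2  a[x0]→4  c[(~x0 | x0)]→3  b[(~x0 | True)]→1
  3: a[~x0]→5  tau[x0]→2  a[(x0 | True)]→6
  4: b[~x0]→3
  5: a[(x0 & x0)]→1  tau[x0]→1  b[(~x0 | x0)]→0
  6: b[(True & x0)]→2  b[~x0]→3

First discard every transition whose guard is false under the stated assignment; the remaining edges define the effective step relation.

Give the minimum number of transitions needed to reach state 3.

Answer: 2

Working:
BFS to 3:
  Layer 0: {0}
  Layer 1: {1,2}
  Layer 2: {3,4,5}
3 enters at depth 2; path c·c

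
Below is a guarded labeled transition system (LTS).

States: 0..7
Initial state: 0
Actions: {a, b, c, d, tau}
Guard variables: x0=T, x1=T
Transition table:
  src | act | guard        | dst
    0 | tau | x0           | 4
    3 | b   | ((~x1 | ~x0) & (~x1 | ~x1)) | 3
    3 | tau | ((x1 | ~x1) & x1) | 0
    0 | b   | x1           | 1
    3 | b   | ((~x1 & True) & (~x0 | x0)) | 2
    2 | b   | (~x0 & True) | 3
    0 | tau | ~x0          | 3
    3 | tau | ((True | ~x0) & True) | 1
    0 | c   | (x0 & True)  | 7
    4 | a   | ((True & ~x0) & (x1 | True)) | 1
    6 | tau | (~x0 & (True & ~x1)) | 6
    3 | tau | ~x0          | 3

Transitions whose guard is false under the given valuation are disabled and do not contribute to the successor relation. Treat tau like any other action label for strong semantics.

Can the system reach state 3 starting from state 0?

Answer: UNREACHABLE

Trace:
Guard filter leaves 5 enabled edge(s).
L0 = {0}
L1 = {1,4,7}  total {0,1,4,7}
R = {0,1,4,7}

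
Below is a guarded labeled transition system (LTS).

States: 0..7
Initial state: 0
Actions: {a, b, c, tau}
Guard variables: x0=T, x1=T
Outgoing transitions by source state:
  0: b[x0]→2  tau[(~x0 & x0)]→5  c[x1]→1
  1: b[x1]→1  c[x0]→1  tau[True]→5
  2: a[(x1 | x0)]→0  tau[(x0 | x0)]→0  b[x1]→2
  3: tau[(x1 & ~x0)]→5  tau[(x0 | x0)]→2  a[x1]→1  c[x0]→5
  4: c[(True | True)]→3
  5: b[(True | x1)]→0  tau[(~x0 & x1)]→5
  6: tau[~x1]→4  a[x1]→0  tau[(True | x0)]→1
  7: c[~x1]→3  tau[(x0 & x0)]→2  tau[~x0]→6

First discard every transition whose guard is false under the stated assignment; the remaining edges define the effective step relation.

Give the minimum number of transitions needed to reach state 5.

Layered search for 5:
  Layer 0: {0}
  Layer 1: {1,2}
  Layer 2: {5}
depth(5)=2, e.g. c·tau

Answer: 2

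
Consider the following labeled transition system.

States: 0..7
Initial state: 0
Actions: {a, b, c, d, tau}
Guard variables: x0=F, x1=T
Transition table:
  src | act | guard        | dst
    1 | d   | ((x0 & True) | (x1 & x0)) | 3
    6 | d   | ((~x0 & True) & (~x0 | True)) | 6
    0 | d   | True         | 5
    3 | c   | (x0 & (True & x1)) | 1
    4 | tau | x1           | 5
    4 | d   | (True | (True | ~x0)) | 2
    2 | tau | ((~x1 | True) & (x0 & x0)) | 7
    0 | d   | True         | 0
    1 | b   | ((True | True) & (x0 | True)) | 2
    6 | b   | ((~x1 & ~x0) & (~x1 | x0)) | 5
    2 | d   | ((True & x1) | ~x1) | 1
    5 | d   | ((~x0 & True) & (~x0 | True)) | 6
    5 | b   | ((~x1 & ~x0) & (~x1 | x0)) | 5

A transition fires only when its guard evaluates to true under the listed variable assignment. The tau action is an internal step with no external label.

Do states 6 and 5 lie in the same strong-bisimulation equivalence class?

Compute ~ classes (split until stable):
  P[0] = {{0,1,2,3,4,5,6,7}}
  P[1] = {{0,2,5,6},{1},{3,7},{4}}
  P[2] = {{0,5,6},{1},{2},{3,7},{4}}
stable after 3 split(s): 5 block(s)
class of 6: {0,5,6}; class of 5: {0,5,6}

Answer: BISIMILAR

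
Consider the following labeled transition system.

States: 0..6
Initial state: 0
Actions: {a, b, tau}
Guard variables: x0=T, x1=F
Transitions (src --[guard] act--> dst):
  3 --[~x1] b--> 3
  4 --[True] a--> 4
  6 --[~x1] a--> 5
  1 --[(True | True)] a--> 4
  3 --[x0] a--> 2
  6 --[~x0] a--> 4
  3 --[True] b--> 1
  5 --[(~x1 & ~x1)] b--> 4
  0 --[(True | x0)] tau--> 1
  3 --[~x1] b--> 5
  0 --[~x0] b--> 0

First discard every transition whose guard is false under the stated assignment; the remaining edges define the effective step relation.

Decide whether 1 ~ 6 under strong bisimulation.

Compute ~ classes (split until stable):
  round 0: {{0,1,2,3,4,5,6}}
  round 1: {{0},{1,4,6},{2},{3},{5}}
  round 2: {{0},{1,4},{2},{3},{5},{6}}
6 equivalence class(es) (converged in 3)
[1]={1,4}  [6]={6}

Answer: NOT BISIMILAR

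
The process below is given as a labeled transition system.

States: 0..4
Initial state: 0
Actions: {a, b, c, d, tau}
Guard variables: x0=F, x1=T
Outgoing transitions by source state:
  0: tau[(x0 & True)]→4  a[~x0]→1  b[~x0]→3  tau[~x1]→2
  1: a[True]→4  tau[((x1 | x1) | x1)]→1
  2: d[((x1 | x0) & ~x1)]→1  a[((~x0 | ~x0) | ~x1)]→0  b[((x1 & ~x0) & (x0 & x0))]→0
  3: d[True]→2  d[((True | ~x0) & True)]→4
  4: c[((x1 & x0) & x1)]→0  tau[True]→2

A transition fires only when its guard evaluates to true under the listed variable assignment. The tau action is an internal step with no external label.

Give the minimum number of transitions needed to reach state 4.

Breadth-first toward 4:
  depth 0: {0}
  depth 1: {1,3}
  depth 2: {2,4}
4 enters at depth 2; path a·a

Answer: 2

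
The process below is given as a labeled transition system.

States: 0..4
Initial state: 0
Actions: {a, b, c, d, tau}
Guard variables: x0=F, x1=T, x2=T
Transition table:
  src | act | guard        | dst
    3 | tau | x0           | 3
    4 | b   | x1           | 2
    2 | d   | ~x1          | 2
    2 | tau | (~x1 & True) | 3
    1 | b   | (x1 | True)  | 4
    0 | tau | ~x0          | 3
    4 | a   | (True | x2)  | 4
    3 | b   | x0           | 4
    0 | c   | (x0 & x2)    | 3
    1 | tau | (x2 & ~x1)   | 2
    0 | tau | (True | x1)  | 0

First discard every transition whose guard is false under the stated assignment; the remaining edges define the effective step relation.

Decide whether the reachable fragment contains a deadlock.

Reach set: {0,3}
  0: tau→0  tau→3  [deg 2]
  3: ∅  [deadlock]
trace reaching 3: tau

Answer: DEADLOCK at state 3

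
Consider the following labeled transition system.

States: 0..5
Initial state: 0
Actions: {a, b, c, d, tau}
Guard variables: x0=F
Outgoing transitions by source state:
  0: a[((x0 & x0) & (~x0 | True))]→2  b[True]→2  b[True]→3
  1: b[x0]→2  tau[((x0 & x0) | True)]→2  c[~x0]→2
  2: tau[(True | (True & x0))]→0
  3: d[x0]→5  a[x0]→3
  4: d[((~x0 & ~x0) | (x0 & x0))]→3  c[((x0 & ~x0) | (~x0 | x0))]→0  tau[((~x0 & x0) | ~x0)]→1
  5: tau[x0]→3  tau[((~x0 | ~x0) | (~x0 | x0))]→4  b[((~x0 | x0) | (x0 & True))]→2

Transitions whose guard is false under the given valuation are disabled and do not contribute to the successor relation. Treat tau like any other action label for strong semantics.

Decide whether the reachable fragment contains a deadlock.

R = {0,2,3}
  0: b→2  b→3  [deg 2]
  2: tau→0  [deg 1]
  3: ∅  [no exit]
Path to 3: b

Answer: DEADLOCK at state 3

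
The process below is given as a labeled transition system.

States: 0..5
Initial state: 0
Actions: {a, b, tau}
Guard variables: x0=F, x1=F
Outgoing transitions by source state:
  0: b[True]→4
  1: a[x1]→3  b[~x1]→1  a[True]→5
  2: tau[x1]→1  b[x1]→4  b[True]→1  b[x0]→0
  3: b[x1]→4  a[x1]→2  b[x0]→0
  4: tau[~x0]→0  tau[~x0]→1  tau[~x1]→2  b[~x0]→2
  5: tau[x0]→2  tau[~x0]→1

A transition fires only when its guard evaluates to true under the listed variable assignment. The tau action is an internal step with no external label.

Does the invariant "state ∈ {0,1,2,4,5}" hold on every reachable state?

Safe = {0,1,2,4,5}
R = {0,1,2,4,5}
  0: safe
  1: safe
  2: safe
  4: safe
  5: safe

Answer: INVARIANT HOLDS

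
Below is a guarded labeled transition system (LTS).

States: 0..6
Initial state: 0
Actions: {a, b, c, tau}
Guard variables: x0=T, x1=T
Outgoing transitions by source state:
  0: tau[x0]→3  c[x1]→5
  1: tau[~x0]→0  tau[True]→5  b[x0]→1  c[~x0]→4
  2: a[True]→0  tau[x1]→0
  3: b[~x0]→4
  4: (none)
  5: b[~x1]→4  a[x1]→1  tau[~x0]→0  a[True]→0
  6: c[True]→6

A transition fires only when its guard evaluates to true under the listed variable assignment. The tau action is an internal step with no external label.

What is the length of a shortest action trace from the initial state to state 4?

Answer: UNREACHABLE

Working:
Breadth-first toward 4:
  Layer 0: {0}
  Layer 1: {3,5}
  Layer 2: {1}
4 never appears.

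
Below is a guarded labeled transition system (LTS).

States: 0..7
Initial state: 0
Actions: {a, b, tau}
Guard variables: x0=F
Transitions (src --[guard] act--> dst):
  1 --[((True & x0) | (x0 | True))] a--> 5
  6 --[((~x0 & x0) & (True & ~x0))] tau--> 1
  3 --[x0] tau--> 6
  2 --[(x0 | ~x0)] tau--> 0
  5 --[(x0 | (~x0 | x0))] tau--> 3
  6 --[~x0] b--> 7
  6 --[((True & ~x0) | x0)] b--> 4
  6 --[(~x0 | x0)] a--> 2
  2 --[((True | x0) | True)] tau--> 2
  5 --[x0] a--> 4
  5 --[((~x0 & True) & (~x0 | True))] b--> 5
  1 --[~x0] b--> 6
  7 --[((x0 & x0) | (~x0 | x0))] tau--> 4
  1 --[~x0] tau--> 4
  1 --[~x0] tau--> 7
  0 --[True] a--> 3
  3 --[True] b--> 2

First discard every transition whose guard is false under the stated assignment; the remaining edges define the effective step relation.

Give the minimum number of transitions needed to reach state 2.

Answer: 2

Trace:
Layered search for 2:
  L0 = {0}
  L1 = {3}
  L2 = {2}
depth(2)=2, e.g. a·b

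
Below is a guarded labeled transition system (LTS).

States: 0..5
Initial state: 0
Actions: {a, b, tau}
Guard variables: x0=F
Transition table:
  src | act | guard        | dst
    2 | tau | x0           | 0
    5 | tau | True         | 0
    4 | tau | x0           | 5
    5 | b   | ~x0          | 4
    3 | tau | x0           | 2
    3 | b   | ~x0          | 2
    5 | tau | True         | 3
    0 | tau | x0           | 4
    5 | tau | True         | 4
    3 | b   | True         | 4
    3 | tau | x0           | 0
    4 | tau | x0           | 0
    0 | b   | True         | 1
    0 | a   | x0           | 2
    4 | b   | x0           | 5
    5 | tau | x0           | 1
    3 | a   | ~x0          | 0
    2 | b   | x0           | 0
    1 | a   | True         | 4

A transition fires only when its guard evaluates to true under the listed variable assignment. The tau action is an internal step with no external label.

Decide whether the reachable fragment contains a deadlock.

Answer: DEADLOCK at state 4

Analysis:
Reachable = {0,1,4}
  0: b→1  [1 out]
  1: a→4  [1 out]
  4: ∅  [deadlock]
witness 4: b·a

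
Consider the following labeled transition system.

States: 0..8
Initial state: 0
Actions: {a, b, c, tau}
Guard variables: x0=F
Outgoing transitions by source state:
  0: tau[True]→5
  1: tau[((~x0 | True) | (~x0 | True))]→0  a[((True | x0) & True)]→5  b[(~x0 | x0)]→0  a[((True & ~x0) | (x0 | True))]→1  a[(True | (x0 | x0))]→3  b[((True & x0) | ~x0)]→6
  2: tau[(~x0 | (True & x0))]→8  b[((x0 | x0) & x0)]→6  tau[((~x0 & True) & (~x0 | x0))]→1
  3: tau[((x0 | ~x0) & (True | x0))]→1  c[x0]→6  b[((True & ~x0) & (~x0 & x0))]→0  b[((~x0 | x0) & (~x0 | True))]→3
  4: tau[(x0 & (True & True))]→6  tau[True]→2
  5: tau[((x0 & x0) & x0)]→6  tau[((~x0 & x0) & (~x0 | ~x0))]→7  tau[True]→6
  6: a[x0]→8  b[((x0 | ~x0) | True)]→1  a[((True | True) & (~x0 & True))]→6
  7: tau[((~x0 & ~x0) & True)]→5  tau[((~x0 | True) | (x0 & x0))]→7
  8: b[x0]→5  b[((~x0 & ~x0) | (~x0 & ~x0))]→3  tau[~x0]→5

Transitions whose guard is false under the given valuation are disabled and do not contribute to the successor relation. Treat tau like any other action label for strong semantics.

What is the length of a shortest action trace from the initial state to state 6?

Answer: 2

Analysis:
BFS to 6:
  depth 0: {0}
  depth 1: {5}
  depth 2: {6}
6 enters at depth 2; path tau·tau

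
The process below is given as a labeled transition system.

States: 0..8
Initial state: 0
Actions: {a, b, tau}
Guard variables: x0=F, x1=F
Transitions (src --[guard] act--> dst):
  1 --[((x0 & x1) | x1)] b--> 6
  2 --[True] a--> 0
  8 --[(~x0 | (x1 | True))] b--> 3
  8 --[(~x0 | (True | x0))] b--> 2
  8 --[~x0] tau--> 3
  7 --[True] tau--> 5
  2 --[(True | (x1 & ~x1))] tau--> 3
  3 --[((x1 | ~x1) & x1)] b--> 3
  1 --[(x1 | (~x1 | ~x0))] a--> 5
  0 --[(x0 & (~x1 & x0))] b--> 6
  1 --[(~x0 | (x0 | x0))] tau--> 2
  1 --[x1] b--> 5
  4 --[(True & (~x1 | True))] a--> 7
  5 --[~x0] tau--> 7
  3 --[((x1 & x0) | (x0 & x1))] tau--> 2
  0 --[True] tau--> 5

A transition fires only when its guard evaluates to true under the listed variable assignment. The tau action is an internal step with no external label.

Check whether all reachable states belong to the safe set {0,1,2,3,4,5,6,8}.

Inv-set: {0,1,2,3,4,5,6,8}
Reach set: {0,5,7}
  0: ok
  5: ok
  7: outside
counterexample path to 7: tau·tau

Answer: INVARIANT VIOLATED at state 7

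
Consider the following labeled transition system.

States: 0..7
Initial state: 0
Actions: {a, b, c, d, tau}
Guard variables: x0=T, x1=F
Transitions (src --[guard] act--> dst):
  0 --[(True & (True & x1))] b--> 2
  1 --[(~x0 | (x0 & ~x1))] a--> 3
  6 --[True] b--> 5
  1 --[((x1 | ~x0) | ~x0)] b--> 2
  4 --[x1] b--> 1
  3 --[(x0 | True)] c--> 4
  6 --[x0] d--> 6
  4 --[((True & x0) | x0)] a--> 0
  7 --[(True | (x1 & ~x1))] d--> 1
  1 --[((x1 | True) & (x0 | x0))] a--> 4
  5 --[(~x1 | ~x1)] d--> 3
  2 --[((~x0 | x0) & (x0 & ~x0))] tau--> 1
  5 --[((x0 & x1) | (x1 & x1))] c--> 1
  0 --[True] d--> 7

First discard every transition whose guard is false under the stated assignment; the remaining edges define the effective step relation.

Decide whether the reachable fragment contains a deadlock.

Answer: DEADLOCK-FREE

Working:
Reachable = {0,1,3,4,7}
  0: d→7  [1 out]
  1: a→3  a→4  [2 out]
  3: c→4  [1 out]
  4: a→0  [1 out]
  7: d→1  [1 out]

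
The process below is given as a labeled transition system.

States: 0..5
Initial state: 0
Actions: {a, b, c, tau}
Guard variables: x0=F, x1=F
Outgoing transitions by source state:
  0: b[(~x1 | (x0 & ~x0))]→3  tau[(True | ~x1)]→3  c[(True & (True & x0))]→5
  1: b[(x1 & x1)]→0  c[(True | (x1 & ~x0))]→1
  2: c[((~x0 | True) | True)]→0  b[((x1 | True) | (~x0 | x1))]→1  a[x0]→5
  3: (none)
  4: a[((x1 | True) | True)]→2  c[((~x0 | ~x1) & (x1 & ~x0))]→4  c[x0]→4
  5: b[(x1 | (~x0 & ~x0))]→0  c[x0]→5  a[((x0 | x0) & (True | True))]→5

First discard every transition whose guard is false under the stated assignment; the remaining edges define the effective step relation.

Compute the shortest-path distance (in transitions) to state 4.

Layered search for 4:
  L0 = {0}
  L1 = {3}
4 never appears.

Answer: UNREACHABLE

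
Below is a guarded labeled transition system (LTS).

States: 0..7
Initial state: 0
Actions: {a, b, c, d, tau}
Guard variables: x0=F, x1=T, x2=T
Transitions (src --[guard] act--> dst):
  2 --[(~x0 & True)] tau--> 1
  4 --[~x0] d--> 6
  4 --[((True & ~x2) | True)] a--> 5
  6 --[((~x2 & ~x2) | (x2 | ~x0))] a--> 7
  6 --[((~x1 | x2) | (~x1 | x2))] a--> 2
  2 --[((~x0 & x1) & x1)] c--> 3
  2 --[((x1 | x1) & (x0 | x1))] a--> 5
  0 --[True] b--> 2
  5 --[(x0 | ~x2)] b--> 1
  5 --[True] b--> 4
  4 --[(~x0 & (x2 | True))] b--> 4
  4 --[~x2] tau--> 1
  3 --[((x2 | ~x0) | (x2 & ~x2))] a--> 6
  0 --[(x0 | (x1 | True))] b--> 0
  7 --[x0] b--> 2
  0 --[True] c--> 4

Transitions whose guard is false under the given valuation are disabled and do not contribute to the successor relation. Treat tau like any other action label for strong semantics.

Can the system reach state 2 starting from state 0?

Answer: REACHABLE

Working:
13 transition(s) survive guard evaluation.
depth 0: {0}
depth 1: {2,4}  total {0,2,4}
depth 2: {1,3,5,6}  total {0,1,2,3,4,5,6}
depth 3: {7}  total {0,1,2,3,4,5,6,7}
Reach set: {0,1,2,3,4,5,6,7}
Path to 2: b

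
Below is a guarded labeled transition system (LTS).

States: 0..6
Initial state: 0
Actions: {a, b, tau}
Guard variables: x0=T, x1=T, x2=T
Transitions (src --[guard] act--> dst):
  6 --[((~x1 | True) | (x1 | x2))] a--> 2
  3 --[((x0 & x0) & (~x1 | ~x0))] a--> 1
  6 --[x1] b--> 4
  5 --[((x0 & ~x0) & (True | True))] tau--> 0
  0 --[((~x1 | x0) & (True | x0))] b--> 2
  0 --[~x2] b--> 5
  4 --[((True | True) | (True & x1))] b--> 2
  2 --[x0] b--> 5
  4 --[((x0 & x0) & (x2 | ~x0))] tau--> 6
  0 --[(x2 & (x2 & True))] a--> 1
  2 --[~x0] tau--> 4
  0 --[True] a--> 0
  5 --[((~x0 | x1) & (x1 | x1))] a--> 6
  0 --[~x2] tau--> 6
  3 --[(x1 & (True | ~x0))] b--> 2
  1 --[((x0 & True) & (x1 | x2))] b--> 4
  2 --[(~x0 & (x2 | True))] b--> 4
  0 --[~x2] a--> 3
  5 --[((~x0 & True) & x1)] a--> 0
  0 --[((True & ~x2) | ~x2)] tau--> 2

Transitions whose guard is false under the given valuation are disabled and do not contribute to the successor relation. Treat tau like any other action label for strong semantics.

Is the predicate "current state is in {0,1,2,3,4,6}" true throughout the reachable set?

Answer: INVARIANT VIOLATED at state 5

Trace:
Allowed set {0,1,2,3,4,6}
R = {0,1,2,4,5,6}
  0: ok
  1: ok
  2: ok
  4: ok
  5: ✗ unsafe
  6: ok
counterexample path to 5: b·b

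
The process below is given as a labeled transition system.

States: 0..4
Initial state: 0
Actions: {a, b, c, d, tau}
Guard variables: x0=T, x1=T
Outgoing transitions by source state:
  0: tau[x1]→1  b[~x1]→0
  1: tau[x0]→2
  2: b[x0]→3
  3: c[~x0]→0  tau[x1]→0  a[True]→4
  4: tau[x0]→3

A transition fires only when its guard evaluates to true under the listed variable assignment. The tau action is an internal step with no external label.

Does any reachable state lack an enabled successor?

R = {0,1,2,3,4}
  0: tau→1  [1 exit(s)]
  1: tau→2  [1 exit(s)]
  2: b→3  [1 exit(s)]
  3: a→4  tau→0  [2 exit(s)]
  4: tau→3  [1 exit(s)]

Answer: DEADLOCK-FREE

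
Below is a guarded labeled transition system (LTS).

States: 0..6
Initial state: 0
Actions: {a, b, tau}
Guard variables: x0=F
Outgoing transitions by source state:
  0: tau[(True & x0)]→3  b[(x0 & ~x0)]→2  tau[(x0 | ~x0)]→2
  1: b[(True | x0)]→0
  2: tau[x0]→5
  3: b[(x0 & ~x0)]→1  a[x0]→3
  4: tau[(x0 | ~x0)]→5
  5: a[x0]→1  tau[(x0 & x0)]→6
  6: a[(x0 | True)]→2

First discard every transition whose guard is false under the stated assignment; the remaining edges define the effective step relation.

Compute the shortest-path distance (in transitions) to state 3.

Layered search for 3:
  Layer 0: {0}
  Layer 1: {2}
3 never appears.

Answer: UNREACHABLE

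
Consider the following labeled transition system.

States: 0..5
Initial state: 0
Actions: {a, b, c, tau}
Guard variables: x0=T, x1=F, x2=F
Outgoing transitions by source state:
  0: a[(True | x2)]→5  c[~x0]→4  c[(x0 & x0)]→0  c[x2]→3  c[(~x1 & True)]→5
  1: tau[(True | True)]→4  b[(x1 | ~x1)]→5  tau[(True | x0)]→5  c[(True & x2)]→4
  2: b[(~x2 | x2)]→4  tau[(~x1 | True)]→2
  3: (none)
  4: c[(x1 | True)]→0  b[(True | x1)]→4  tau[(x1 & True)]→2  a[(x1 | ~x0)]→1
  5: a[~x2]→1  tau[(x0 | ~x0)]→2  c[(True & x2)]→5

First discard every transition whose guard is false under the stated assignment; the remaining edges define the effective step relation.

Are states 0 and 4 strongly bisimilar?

Answer: NOT BISIMILAR

Analysis:
Bisimulation quotient by refinement:
  P[0] = {{0,1,2,3,4,5}}
  P[1] = {{0},{1,2},{3},{4},{5}}
  P[2] = {{0},{1},{2},{3},{4},{5}}
6 equivalence class(es) (converged in 3)
0∈{0}, 4∈{4}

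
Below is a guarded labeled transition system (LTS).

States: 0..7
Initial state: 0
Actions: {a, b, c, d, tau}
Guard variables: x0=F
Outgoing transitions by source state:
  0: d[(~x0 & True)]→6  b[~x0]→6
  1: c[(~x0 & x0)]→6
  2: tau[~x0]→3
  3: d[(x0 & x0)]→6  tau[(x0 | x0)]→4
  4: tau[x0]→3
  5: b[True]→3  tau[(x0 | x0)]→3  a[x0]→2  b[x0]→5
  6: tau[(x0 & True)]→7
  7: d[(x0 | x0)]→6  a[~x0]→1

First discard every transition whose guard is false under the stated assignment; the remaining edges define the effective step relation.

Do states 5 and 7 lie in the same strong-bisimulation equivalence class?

Answer: NOT BISIMILAR

Analysis:
Refine partition for ~:
  round 0: {{0,1,2,3,4,5,6,7}}
  round 1: {{0},{1,3,4,6},{2},{5},{7}}
stable after 2 split(s): 5 block(s)
[5]={5}  [7]={7}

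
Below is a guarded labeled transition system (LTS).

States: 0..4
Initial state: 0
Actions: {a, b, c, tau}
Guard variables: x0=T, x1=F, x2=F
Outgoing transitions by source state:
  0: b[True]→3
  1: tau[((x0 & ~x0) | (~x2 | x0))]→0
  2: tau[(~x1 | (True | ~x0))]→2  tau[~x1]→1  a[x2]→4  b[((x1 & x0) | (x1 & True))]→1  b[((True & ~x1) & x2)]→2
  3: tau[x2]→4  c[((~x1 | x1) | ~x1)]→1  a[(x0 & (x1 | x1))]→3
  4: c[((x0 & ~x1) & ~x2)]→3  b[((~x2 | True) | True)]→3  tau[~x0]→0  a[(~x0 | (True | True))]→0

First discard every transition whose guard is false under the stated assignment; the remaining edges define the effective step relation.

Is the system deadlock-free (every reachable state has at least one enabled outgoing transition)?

Reach set: {0,1,3}
  0: b→3  [deg 1]
  1: tau→0  [deg 1]
  3: c→1  [deg 1]

Answer: DEADLOCK-FREE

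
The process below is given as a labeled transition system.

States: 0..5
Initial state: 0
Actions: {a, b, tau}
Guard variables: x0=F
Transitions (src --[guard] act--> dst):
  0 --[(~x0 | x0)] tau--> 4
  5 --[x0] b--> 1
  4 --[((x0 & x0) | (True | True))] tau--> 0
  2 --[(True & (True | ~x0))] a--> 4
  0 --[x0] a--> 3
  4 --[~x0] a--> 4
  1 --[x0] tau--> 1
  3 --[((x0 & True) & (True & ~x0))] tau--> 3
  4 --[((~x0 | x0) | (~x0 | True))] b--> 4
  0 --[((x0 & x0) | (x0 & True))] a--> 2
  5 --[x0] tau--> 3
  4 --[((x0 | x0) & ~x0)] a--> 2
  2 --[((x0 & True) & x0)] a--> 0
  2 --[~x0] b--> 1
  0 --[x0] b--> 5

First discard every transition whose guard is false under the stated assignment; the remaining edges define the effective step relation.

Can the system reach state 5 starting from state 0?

Answer: UNREACHABLE

Working:
6 transition(s) survive guard evaluation.
depth 0: {0}
depth 1: {4}  total {0,4}
Reach set: {0,4}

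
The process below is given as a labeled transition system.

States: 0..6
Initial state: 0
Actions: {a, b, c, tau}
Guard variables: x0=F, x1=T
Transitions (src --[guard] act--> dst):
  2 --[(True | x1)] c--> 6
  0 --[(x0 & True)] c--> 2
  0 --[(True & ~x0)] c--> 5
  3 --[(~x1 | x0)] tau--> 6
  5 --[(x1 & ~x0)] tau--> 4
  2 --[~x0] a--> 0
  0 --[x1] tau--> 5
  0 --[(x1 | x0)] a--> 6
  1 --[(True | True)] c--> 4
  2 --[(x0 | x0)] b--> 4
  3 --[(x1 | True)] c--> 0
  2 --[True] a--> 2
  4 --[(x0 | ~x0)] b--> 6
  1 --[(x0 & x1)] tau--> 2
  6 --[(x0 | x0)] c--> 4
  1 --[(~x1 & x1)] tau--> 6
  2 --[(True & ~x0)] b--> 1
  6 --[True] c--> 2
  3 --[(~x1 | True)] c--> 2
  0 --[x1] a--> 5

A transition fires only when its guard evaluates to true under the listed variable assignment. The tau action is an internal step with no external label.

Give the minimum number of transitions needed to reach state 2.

BFS to 2:
  Layer 0: {0}
  Layer 1: {5,6}
  Layer 2: {2,4}
depth(2)=2, e.g. a·c

Answer: 2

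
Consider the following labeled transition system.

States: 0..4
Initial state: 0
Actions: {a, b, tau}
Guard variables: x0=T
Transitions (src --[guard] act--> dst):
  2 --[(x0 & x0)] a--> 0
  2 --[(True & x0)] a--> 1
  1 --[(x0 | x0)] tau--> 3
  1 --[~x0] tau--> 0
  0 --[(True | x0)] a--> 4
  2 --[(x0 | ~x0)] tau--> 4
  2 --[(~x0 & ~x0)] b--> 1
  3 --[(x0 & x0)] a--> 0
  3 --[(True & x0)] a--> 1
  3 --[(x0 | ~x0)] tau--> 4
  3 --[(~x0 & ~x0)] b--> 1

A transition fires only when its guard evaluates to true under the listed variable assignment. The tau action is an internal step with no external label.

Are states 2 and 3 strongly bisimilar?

Compute ~ classes (split until stable):
  P[0] = {{0,1,2,3,4}}
  P[1] = {{0},{1},{2,3},{4}}
4 equivalence class(es) (converged in 2)
class of 2: {2,3}; class of 3: {2,3}

Answer: BISIMILAR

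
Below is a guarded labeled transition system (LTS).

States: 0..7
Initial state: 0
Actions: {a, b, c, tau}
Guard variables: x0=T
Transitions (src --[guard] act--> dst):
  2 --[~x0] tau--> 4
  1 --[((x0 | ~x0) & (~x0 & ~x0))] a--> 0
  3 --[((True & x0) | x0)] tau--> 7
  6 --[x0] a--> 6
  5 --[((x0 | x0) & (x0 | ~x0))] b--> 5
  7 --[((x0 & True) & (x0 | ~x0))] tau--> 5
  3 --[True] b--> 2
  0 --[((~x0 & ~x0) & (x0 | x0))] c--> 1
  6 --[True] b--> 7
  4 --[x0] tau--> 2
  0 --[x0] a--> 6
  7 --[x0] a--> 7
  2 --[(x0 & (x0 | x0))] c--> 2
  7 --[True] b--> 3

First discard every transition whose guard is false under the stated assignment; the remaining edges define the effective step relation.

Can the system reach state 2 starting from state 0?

Guard filter leaves 11 enabled edge(s).
L0 = {0}
L1 = {6}  now seen {0,6}
L2 = {7}  now seen {0,6,7}
L3 = {3,5}  now seen {0,3,5,6,7}
L4 = {2}  now seen {0,2,3,5,6,7}
Reachable = {0,2,3,5,6,7}
witness 2: a·b·b·b

Answer: REACHABLE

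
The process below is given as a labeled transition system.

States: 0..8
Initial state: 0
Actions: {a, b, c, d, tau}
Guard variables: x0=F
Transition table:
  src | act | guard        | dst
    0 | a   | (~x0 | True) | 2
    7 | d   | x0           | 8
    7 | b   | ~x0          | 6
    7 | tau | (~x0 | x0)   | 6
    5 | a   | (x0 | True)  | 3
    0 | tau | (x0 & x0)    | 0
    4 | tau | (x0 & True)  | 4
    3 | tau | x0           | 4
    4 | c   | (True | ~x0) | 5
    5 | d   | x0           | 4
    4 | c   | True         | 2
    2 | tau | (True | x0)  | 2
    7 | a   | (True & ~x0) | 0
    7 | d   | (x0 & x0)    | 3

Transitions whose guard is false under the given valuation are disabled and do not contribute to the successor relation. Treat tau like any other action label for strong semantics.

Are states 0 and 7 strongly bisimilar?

Compute ~ classes (split until stable):
  P[0] = {{0,1,2,3,4,5,6,7,8}}
  P[1] = {{0,5},{1,3,6,8},{2},{4},{7}}
  P[2] = {{0},{1,3,6,8},{2},{4},{5},{7}}
6 equivalence class(es) (converged in 3)
0∈{0}, 7∈{7}

Answer: NOT BISIMILAR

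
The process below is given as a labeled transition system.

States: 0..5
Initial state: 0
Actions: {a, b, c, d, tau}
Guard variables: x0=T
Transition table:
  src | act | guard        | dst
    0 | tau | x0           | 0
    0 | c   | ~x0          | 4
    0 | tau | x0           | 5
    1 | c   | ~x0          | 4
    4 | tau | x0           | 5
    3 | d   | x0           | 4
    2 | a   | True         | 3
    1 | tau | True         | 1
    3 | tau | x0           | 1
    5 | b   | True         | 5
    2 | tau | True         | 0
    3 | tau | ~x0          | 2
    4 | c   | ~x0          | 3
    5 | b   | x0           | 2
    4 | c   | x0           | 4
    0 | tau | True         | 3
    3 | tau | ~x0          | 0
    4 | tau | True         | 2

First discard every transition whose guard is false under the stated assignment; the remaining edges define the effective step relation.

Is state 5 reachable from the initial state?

After dropping false guards: 13 live edges.
Layer 0: {0}
Layer 1: {3,5}  total {0,3,5}
Layer 2: {1,2,4}  total {0,1,2,3,4,5}
R = {0,1,2,3,4,5}
Path to 5: tau

Answer: REACHABLE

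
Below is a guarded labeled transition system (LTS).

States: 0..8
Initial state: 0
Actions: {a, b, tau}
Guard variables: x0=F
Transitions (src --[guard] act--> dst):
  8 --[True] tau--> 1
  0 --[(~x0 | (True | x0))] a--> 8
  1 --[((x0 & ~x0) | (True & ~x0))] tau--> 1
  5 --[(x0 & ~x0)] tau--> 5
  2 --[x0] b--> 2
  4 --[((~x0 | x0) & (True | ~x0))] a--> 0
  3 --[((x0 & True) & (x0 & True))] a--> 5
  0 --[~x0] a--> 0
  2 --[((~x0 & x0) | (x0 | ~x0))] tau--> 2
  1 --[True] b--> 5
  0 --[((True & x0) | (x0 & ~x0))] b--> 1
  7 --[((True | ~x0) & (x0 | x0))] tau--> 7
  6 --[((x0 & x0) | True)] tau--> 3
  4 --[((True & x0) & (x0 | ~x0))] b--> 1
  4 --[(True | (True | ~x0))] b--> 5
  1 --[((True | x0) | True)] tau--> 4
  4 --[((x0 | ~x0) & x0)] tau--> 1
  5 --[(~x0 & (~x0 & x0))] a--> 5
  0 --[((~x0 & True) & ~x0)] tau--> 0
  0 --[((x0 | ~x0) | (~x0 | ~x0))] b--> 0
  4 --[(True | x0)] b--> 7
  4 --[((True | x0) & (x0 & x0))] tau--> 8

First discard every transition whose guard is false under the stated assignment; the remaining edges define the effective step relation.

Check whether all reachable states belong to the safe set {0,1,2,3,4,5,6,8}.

Answer: INVARIANT VIOLATED at state 7

Analysis:
Safe = {0,1,2,3,4,5,6,8}
R = {0,1,4,5,7,8}
  0: ✓
  1: ✓
  4: ✓
  5: ✓
  7: ✗ unsafe
  8: ✓
counterexample path to 7: a·tau·tau·b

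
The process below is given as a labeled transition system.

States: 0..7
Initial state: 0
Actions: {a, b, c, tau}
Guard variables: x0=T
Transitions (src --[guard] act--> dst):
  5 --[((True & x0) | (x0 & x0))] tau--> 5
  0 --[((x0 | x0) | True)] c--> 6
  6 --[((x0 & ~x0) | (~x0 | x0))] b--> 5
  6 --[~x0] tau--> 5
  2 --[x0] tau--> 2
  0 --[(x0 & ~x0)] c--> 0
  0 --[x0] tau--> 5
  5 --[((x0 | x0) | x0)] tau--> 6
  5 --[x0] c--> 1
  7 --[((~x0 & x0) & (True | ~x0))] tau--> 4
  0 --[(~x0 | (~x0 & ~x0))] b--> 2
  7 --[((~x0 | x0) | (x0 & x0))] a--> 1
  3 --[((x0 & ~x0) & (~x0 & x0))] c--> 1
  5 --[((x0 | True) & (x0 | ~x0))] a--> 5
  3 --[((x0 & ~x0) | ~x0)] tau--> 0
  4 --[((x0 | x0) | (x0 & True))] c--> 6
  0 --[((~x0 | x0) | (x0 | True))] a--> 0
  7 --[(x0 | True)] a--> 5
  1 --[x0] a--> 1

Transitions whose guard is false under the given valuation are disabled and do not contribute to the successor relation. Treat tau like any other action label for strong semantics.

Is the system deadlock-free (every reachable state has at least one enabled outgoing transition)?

Answer: DEADLOCK-FREE

Trace:
Reachable = {0,1,5,6}
  0: a→0  c→6  tau→5  [3 exit(s)]
  1: a→1  [1 exit(s)]
  5: a→5  c→1  tau→5  tau→6  [4 exit(s)]
  6: b→5  [1 exit(s)]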